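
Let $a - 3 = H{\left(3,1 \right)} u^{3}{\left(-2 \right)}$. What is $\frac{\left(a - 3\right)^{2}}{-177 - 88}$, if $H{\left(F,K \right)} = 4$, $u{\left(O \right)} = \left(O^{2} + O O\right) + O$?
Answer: $- \frac{746496}{265} \approx -2817.0$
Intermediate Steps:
$u{\left(O \right)} = O + 2 O^{2}$ ($u{\left(O \right)} = \left(O^{2} + O^{2}\right) + O = 2 O^{2} + O = O + 2 O^{2}$)
$a = 867$ ($a = 3 + 4 \left(- 2 \left(1 + 2 \left(-2\right)\right)\right)^{3} = 3 + 4 \left(- 2 \left(1 - 4\right)\right)^{3} = 3 + 4 \left(\left(-2\right) \left(-3\right)\right)^{3} = 3 + 4 \cdot 6^{3} = 3 + 4 \cdot 216 = 3 + 864 = 867$)
$\frac{\left(a - 3\right)^{2}}{-177 - 88} = \frac{\left(867 - 3\right)^{2}}{-177 - 88} = \frac{864^{2}}{-177 - 88} = \frac{1}{-265} \cdot 746496 = \left(- \frac{1}{265}\right) 746496 = - \frac{746496}{265}$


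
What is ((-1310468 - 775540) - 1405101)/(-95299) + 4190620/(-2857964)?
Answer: 2394525486674/68090277809 ≈ 35.167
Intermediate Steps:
((-1310468 - 775540) - 1405101)/(-95299) + 4190620/(-2857964) = (-2086008 - 1405101)*(-1/95299) + 4190620*(-1/2857964) = -3491109*(-1/95299) - 1047655/714491 = 3491109/95299 - 1047655/714491 = 2394525486674/68090277809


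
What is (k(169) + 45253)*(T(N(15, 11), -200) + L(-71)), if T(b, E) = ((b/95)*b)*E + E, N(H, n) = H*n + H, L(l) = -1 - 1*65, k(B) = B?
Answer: -59096474788/19 ≈ -3.1103e+9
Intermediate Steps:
L(l) = -66 (L(l) = -1 - 65 = -66)
N(H, n) = H + H*n
T(b, E) = E + E*b²/95 (T(b, E) = ((b*(1/95))*b)*E + E = ((b/95)*b)*E + E = (b²/95)*E + E = E*b²/95 + E = E + E*b²/95)
(k(169) + 45253)*(T(N(15, 11), -200) + L(-71)) = (169 + 45253)*((1/95)*(-200)*(95 + (15*(1 + 11))²) - 66) = 45422*((1/95)*(-200)*(95 + (15*12)²) - 66) = 45422*((1/95)*(-200)*(95 + 180²) - 66) = 45422*((1/95)*(-200)*(95 + 32400) - 66) = 45422*((1/95)*(-200)*32495 - 66) = 45422*(-1299800/19 - 66) = 45422*(-1301054/19) = -59096474788/19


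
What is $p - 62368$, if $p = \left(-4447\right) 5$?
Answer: $-84603$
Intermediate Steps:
$p = -22235$
$p - 62368 = -22235 - 62368 = -84603$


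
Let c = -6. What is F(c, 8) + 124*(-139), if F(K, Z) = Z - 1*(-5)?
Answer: -17223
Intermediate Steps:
F(K, Z) = 5 + Z (F(K, Z) = Z + 5 = 5 + Z)
F(c, 8) + 124*(-139) = (5 + 8) + 124*(-139) = 13 - 17236 = -17223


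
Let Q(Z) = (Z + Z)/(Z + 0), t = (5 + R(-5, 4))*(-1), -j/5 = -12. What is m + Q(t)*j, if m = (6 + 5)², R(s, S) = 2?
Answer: 241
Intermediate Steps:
m = 121 (m = 11² = 121)
j = 60 (j = -5*(-12) = 60)
t = -7 (t = (5 + 2)*(-1) = 7*(-1) = -7)
Q(Z) = 2 (Q(Z) = (2*Z)/Z = 2)
m + Q(t)*j = 121 + 2*60 = 121 + 120 = 241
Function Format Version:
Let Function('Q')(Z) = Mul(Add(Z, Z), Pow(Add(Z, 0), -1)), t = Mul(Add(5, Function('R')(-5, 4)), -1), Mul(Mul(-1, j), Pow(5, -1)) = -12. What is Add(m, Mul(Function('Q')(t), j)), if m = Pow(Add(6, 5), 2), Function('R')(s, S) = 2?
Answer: 241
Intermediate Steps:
m = 121 (m = Pow(11, 2) = 121)
j = 60 (j = Mul(-5, -12) = 60)
t = -7 (t = Mul(Add(5, 2), -1) = Mul(7, -1) = -7)
Function('Q')(Z) = 2 (Function('Q')(Z) = Mul(Mul(2, Z), Pow(Z, -1)) = 2)
Add(m, Mul(Function('Q')(t), j)) = Add(121, Mul(2, 60)) = Add(121, 120) = 241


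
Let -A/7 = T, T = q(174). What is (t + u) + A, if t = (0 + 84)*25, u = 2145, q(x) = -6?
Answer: 4287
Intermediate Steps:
T = -6
A = 42 (A = -7*(-6) = 42)
t = 2100 (t = 84*25 = 2100)
(t + u) + A = (2100 + 2145) + 42 = 4245 + 42 = 4287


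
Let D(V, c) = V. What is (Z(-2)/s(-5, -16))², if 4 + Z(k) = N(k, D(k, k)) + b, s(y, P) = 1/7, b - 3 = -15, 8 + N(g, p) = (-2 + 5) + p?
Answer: 25921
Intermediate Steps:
N(g, p) = -5 + p (N(g, p) = -8 + ((-2 + 5) + p) = -8 + (3 + p) = -5 + p)
b = -12 (b = 3 - 15 = -12)
s(y, P) = ⅐
Z(k) = -21 + k (Z(k) = -4 + ((-5 + k) - 12) = -4 + (-17 + k) = -21 + k)
(Z(-2)/s(-5, -16))² = ((-21 - 2)/(⅐))² = (-23*7)² = (-161)² = 25921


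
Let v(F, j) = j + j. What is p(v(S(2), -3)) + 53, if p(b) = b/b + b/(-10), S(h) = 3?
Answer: 273/5 ≈ 54.600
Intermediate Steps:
v(F, j) = 2*j
p(b) = 1 - b/10 (p(b) = 1 + b*(-1/10) = 1 - b/10)
p(v(S(2), -3)) + 53 = (1 - (-3)/5) + 53 = (1 - 1/10*(-6)) + 53 = (1 + 3/5) + 53 = 8/5 + 53 = 273/5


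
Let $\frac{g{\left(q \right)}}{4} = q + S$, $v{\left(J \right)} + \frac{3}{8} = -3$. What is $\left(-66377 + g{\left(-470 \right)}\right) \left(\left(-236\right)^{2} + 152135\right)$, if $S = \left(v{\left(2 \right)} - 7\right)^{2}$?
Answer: $- \frac{225542981313}{16} \approx -1.4096 \cdot 10^{10}$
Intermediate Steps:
$v{\left(J \right)} = - \frac{27}{8}$ ($v{\left(J \right)} = - \frac{3}{8} - 3 = - \frac{27}{8}$)
$S = \frac{6889}{64}$ ($S = \left(- \frac{27}{8} - 7\right)^{2} = \left(- \frac{83}{8}\right)^{2} = \frac{6889}{64} \approx 107.64$)
$g{\left(q \right)} = \frac{6889}{16} + 4 q$ ($g{\left(q \right)} = 4 \left(q + \frac{6889}{64}\right) = 4 \left(\frac{6889}{64} + q\right) = \frac{6889}{16} + 4 q$)
$\left(-66377 + g{\left(-470 \right)}\right) \left(\left(-236\right)^{2} + 152135\right) = \left(-66377 + \left(\frac{6889}{16} + 4 \left(-470\right)\right)\right) \left(\left(-236\right)^{2} + 152135\right) = \left(-66377 + \left(\frac{6889}{16} - 1880\right)\right) \left(55696 + 152135\right) = \left(-66377 - \frac{23191}{16}\right) 207831 = \left(- \frac{1085223}{16}\right) 207831 = - \frac{225542981313}{16}$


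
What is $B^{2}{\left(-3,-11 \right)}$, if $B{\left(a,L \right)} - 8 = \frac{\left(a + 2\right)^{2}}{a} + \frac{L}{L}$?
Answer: $\frac{676}{9} \approx 75.111$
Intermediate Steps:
$B{\left(a,L \right)} = 9 + \frac{\left(2 + a\right)^{2}}{a}$ ($B{\left(a,L \right)} = 8 + \left(\frac{\left(a + 2\right)^{2}}{a} + \frac{L}{L}\right) = 8 + \left(\frac{\left(2 + a\right)^{2}}{a} + 1\right) = 8 + \left(1 + \frac{\left(2 + a\right)^{2}}{a}\right) = 9 + \frac{\left(2 + a\right)^{2}}{a}$)
$B^{2}{\left(-3,-11 \right)} = \left(9 + \frac{\left(2 - 3\right)^{2}}{-3}\right)^{2} = \left(9 - \frac{\left(-1\right)^{2}}{3}\right)^{2} = \left(9 - \frac{1}{3}\right)^{2} = \left(\frac{26}{3}\right)^{2} = \frac{676}{9}$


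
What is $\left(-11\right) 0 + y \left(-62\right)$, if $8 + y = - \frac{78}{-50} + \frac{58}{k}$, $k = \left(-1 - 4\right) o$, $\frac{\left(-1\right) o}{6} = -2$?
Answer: $\frac{34441}{75} \approx 459.21$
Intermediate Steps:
$o = 12$ ($o = \left(-6\right) \left(-2\right) = 12$)
$k = -60$ ($k = \left(-1 - 4\right) 12 = \left(-5\right) 12 = -60$)
$y = - \frac{1111}{150}$ ($y = -8 + \left(- \frac{78}{-50} + \frac{58}{-60}\right) = -8 + \left(\left(-78\right) \left(- \frac{1}{50}\right) + 58 \left(- \frac{1}{60}\right)\right) = -8 + \left(\frac{39}{25} - \frac{29}{30}\right) = -8 + \frac{89}{150} = - \frac{1111}{150} \approx -7.4067$)
$\left(-11\right) 0 + y \left(-62\right) = \left(-11\right) 0 - - \frac{34441}{75} = 0 + \frac{34441}{75} = \frac{34441}{75}$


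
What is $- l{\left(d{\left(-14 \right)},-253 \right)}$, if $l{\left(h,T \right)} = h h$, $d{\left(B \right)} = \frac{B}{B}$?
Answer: $-1$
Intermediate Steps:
$d{\left(B \right)} = 1$
$l{\left(h,T \right)} = h^{2}$
$- l{\left(d{\left(-14 \right)},-253 \right)} = - 1^{2} = \left(-1\right) 1 = -1$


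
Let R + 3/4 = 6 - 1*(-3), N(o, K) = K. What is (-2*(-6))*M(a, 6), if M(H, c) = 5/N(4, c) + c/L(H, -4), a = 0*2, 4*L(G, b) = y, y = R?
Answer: 494/11 ≈ 44.909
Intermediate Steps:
R = 33/4 (R = -3/4 + (6 - 1*(-3)) = -3/4 + (6 + 3) = -3/4 + 9 = 33/4 ≈ 8.2500)
y = 33/4 ≈ 8.2500
L(G, b) = 33/16 (L(G, b) = (1/4)*(33/4) = 33/16)
a = 0
M(H, c) = 5/c + 16*c/33 (M(H, c) = 5/c + c/(33/16) = 5/c + c*(16/33) = 5/c + 16*c/33)
(-2*(-6))*M(a, 6) = (-2*(-6))*(5/6 + (16/33)*6) = 12*(5*(1/6) + 32/11) = 12*(5/6 + 32/11) = 12*(247/66) = 494/11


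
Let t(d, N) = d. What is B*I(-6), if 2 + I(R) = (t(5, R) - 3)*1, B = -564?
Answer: 0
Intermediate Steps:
I(R) = 0 (I(R) = -2 + (5 - 3)*1 = -2 + 2*1 = -2 + 2 = 0)
B*I(-6) = -564*0 = 0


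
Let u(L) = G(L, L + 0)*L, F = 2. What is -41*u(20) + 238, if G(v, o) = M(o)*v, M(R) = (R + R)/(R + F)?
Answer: -325382/11 ≈ -29580.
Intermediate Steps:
M(R) = 2*R/(2 + R) (M(R) = (R + R)/(R + 2) = (2*R)/(2 + R) = 2*R/(2 + R))
G(v, o) = 2*o*v/(2 + o) (G(v, o) = (2*o/(2 + o))*v = 2*o*v/(2 + o))
u(L) = 2*L³/(2 + L) (u(L) = (2*(L + 0)*L/(2 + (L + 0)))*L = (2*L*L/(2 + L))*L = (2*L²/(2 + L))*L = 2*L³/(2 + L))
-41*u(20) + 238 = -82*20³/(2 + 20) + 238 = -82*8000/22 + 238 = -41*8000/11 + 238 = -328000/11 + 238 = -325382/11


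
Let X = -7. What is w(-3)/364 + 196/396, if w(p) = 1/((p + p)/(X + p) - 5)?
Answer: 35627/72072 ≈ 0.49433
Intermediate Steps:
w(p) = 1/(-5 + 2*p/(-7 + p)) (w(p) = 1/((p + p)/(-7 + p) - 5) = 1/((2*p)/(-7 + p) - 5) = 1/(2*p/(-7 + p) - 5) = 1/(-5 + 2*p/(-7 + p)))
w(-3)/364 + 196/396 = ((7 - 1*(-3))/(-35 + 3*(-3)))/364 + 196/396 = ((7 + 3)/(-35 - 9))*(1/364) + 196*(1/396) = (10/(-44))*(1/364) + 49/99 = -1/44*10*(1/364) + 49/99 = -5/22*1/364 + 49/99 = -5/8008 + 49/99 = 35627/72072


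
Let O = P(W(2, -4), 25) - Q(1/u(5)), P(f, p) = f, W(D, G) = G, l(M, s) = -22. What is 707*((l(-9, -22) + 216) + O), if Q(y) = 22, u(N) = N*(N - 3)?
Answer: 118776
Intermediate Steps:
u(N) = N*(-3 + N)
O = -26 (O = -4 - 1*22 = -4 - 22 = -26)
707*((l(-9, -22) + 216) + O) = 707*((-22 + 216) - 26) = 707*(194 - 26) = 707*168 = 118776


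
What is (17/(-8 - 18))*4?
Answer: -34/13 ≈ -2.6154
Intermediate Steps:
(17/(-8 - 18))*4 = (17/(-26))*4 = -1/26*17*4 = -17/26*4 = -34/13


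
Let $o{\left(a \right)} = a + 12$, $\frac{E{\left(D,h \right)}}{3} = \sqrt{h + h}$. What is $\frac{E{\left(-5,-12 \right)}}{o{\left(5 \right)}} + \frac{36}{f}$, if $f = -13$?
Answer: $- \frac{36}{13} + \frac{6 i \sqrt{6}}{17} \approx -2.7692 + 0.86453 i$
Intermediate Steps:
$E{\left(D,h \right)} = 3 \sqrt{2} \sqrt{h}$ ($E{\left(D,h \right)} = 3 \sqrt{h + h} = 3 \sqrt{2 h} = 3 \sqrt{2} \sqrt{h}$)
$o{\left(a \right)} = 12 + a$
$\frac{E{\left(-5,-12 \right)}}{o{\left(5 \right)}} + \frac{36}{f} = \frac{3 \sqrt{2} \sqrt{-12}}{12 + 5} + \frac{36}{-13} = \frac{3 \sqrt{2} \cdot 2 i \sqrt{3}}{17} + 36 \left(- \frac{1}{13}\right) = 6 i \sqrt{6} \cdot \frac{1}{17} - \frac{36}{13} = \frac{6 i \sqrt{6}}{17} - \frac{36}{13} = - \frac{36}{13} + \frac{6 i \sqrt{6}}{17}$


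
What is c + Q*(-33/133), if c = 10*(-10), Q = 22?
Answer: -14026/133 ≈ -105.46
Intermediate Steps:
c = -100
c + Q*(-33/133) = -100 + 22*(-33/133) = -100 - 726/133 = -14026/133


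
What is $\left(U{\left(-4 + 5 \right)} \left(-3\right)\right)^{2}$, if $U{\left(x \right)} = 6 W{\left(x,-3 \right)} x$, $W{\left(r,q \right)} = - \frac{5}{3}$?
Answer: $900$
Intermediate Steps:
$W{\left(r,q \right)} = - \frac{5}{3}$ ($W{\left(r,q \right)} = \left(-5\right) \frac{1}{3} = - \frac{5}{3}$)
$U{\left(x \right)} = - 10 x$ ($U{\left(x \right)} = 6 \left(- \frac{5}{3}\right) x = - 10 x$)
$\left(U{\left(-4 + 5 \right)} \left(-3\right)\right)^{2} = \left(- 10 \left(-4 + 5\right) \left(-3\right)\right)^{2} = \left(\left(-10\right) 1 \left(-3\right)\right)^{2} = \left(\left(-10\right) \left(-3\right)\right)^{2} = 30^{2} = 900$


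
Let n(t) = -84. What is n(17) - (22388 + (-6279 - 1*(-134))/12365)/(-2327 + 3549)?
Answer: -309212799/3022006 ≈ -102.32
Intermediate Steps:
n(17) - (22388 + (-6279 - 1*(-134))/12365)/(-2327 + 3549) = -84 - (22388 + (-6279 - 1*(-134))/12365)/(-2327 + 3549) = -84 - (22388 + (-6279 + 134)*(1/12365))/1222 = -84 - (22388 - 6145*1/12365)/1222 = -84 - (22388 - 1229/2473)/1222 = -84 - 55364295/(2473*1222) = -84 - 1*55364295/3022006 = -84 - 55364295/3022006 = -309212799/3022006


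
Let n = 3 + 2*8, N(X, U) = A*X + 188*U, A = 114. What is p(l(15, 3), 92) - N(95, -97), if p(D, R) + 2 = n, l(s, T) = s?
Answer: 7423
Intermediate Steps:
N(X, U) = 114*X + 188*U
n = 19 (n = 3 + 16 = 19)
p(D, R) = 17 (p(D, R) = -2 + 19 = 17)
p(l(15, 3), 92) - N(95, -97) = 17 - (114*95 + 188*(-97)) = 17 - (10830 - 18236) = 17 - 1*(-7406) = 17 + 7406 = 7423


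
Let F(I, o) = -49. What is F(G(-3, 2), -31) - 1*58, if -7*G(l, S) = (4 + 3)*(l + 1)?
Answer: -107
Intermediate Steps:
G(l, S) = -1 - l (G(l, S) = -(4 + 3)*(l + 1)/7 = -(1 + l) = -(7 + 7*l)/7 = -1 - l)
F(G(-3, 2), -31) - 1*58 = -49 - 1*58 = -49 - 58 = -107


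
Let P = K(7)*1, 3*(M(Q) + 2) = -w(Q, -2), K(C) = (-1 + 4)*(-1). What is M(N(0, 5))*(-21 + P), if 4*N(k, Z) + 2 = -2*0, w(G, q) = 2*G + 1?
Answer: 48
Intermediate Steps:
K(C) = -3 (K(C) = 3*(-1) = -3)
w(G, q) = 1 + 2*G
N(k, Z) = -½ (N(k, Z) = -½ + (-2*0)/4 = -½ + (¼)*0 = -½ + 0 = -½)
M(Q) = -7/3 - 2*Q/3 (M(Q) = -2 + (-(1 + 2*Q))/3 = -2 + (-1 - 2*Q)/3 = -2 + (-⅓ - 2*Q/3) = -7/3 - 2*Q/3)
P = -3 (P = -3*1 = -3)
M(N(0, 5))*(-21 + P) = (-7/3 - ⅔*(-½))*(-21 - 3) = (-7/3 + ⅓)*(-24) = -2*(-24) = 48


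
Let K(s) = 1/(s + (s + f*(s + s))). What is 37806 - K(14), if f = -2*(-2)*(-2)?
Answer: 7409977/196 ≈ 37806.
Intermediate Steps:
f = -8 (f = 4*(-2) = -8)
K(s) = -1/(14*s) (K(s) = 1/(s + (s - 8*(s + s))) = 1/(s + (s - 16*s)) = 1/(s - 15*s) = 1/(-14*s) = -1/(14*s))
37806 - K(14) = 37806 - (-1)/(14*14) = 37806 - 1*(-1/196) = 37806 + 1/196 = 7409977/196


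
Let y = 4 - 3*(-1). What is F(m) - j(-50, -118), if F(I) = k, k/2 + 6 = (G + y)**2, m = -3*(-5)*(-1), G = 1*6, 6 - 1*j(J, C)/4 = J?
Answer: 102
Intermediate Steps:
j(J, C) = 24 - 4*J
G = 6
y = 7 (y = 4 + 3 = 7)
m = -15 (m = 15*(-1) = -15)
k = 326 (k = -12 + 2*(6 + 7)**2 = -12 + 2*13**2 = -12 + 2*169 = -12 + 338 = 326)
F(I) = 326
F(m) - j(-50, -118) = 326 - (24 - 4*(-50)) = 326 - (24 + 200) = 326 - 1*224 = 326 - 224 = 102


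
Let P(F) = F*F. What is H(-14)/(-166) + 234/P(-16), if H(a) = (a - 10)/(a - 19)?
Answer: 106309/116864 ≈ 0.90968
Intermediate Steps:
H(a) = (-10 + a)/(-19 + a)
P(F) = F²
H(-14)/(-166) + 234/P(-16) = ((-10 - 14)/(-19 - 14))/(-166) + 234/((-16)²) = (-24/(-33))*(-1/166) + 234/256 = -1/33*(-24)*(-1/166) + 234*(1/256) = (8/11)*(-1/166) + 117/128 = -4/913 + 117/128 = 106309/116864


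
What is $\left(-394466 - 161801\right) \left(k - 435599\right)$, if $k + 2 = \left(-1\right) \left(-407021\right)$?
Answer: $15898110860$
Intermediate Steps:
$k = 407019$ ($k = -2 - -407021 = -2 + 407021 = 407019$)
$\left(-394466 - 161801\right) \left(k - 435599\right) = \left(-394466 - 161801\right) \left(407019 - 435599\right) = \left(-556267\right) \left(-28580\right) = 15898110860$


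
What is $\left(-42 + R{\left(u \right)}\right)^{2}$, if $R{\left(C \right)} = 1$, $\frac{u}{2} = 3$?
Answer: $1681$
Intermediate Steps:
$u = 6$ ($u = 2 \cdot 3 = 6$)
$\left(-42 + R{\left(u \right)}\right)^{2} = \left(-42 + 1\right)^{2} = \left(-41\right)^{2} = 1681$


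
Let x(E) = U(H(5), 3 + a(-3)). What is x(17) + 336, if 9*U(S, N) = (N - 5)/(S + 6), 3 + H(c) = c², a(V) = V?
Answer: 84667/252 ≈ 335.98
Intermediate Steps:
H(c) = -3 + c²
U(S, N) = (-5 + N)/(9*(6 + S)) (U(S, N) = ((N - 5)/(S + 6))/9 = ((-5 + N)/(6 + S))/9 = (-5 + N)/(9*(6 + S)))
x(E) = -5/252 (x(E) = (-5 + (3 - 3))/(9*(6 + (-3 + 5²))) = (-5 + 0)/(9*(6 + (-3 + 25))) = (⅑)*(-5)/(6 + 22) = (⅑)*(-5)/28 = (⅑)*(1/28)*(-5) = -5/252)
x(17) + 336 = -5/252 + 336 = 84667/252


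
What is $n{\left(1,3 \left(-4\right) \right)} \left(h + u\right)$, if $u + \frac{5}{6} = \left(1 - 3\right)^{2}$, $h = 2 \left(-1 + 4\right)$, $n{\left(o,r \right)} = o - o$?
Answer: $0$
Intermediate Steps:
$n{\left(o,r \right)} = 0$
$h = 6$ ($h = 2 \cdot 3 = 6$)
$u = \frac{19}{6}$ ($u = - \frac{5}{6} + \left(1 - 3\right)^{2} = - \frac{5}{6} + \left(-2\right)^{2} = - \frac{5}{6} + 4 = \frac{19}{6} \approx 3.1667$)
$n{\left(1,3 \left(-4\right) \right)} \left(h + u\right) = 0 \left(6 + \frac{19}{6}\right) = 0 \cdot \frac{55}{6} = 0$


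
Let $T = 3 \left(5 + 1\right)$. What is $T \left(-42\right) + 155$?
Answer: $-601$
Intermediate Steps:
$T = 18$ ($T = 3 \cdot 6 = 18$)
$T \left(-42\right) + 155 = 18 \left(-42\right) + 155 = -756 + 155 = -601$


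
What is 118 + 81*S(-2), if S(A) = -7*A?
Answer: 1252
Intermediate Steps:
118 + 81*S(-2) = 118 + 81*(-7*(-2)) = 118 + 81*14 = 118 + 1134 = 1252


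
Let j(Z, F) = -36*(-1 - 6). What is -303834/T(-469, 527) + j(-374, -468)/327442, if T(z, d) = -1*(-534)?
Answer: -8290656505/14571169 ≈ -568.98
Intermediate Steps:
j(Z, F) = 252 (j(Z, F) = -36*(-7) = 252)
T(z, d) = 534
-303834/T(-469, 527) + j(-374, -468)/327442 = -303834/534 + 252/327442 = -303834*1/534 + 252*(1/327442) = -50639/89 + 126/163721 = -8290656505/14571169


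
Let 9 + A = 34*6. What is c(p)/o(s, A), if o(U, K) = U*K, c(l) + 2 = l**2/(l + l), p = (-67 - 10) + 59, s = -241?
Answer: 11/46995 ≈ 0.00023407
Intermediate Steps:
A = 195 (A = -9 + 34*6 = -9 + 204 = 195)
p = -18 (p = -77 + 59 = -18)
c(l) = -2 + l/2 (c(l) = -2 + l**2/(l + l) = -2 + l**2/((2*l)) = -2 + (1/(2*l))*l**2 = -2 + l/2)
o(U, K) = K*U
c(p)/o(s, A) = (-2 + (1/2)*(-18))/((195*(-241))) = (-2 - 9)/(-46995) = -11*(-1/46995) = 11/46995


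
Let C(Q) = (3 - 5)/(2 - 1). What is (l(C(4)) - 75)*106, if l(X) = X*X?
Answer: -7526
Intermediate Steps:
C(Q) = -2 (C(Q) = -2/1 = -2*1 = -2)
l(X) = X²
(l(C(4)) - 75)*106 = ((-2)² - 75)*106 = (4 - 75)*106 = -71*106 = -7526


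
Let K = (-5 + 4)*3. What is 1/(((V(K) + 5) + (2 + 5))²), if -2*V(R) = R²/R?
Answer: 4/729 ≈ 0.0054870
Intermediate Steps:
K = -3 (K = -1*3 = -3)
V(R) = -R/2 (V(R) = -R²/(2*R) = -R/2)
1/(((V(K) + 5) + (2 + 5))²) = 1/(((-½*(-3) + 5) + (2 + 5))²) = 1/(((3/2 + 5) + 7)²) = 1/((13/2 + 7)²) = 1/((27/2)²) = 1/(729/4) = 4/729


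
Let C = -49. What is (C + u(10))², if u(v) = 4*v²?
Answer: 123201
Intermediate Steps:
(C + u(10))² = (-49 + 4*10²)² = (-49 + 4*100)² = (-49 + 400)² = 351² = 123201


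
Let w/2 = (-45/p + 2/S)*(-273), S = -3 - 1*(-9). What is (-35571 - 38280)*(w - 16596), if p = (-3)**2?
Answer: 1037458848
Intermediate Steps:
S = 6 (S = -3 + 9 = 6)
p = 9
w = 2548 (w = 2*((-45/9 + 2/6)*(-273)) = 2*((-45*1/9 + 2*(1/6))*(-273)) = 2*((-5 + 1/3)*(-273)) = 2*(-14/3*(-273)) = 2*1274 = 2548)
(-35571 - 38280)*(w - 16596) = (-35571 - 38280)*(2548 - 16596) = -73851*(-14048) = 1037458848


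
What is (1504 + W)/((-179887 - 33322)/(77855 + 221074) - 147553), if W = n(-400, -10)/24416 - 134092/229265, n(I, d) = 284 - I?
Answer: -628937283731662923/61726332941329627760 ≈ -0.010189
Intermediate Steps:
W = -779293253/1399433560 (W = (284 - 1*(-400))/24416 - 134092/229265 = (284 + 400)*(1/24416) - 134092*1/229265 = 684*(1/24416) - 134092/229265 = 171/6104 - 134092/229265 = -779293253/1399433560 ≈ -0.55686)
(1504 + W)/((-179887 - 33322)/(77855 + 221074) - 147553) = (1504 - 779293253/1399433560)/((-179887 - 33322)/(77855 + 221074) - 147553) = 2103968780987/(1399433560*(-213209/298929 - 147553)) = 2103968780987/(1399433560*(-44108083946/298929)) = (2103968780987/1399433560)*(-298929/44108083946) = -628937283731662923/61726332941329627760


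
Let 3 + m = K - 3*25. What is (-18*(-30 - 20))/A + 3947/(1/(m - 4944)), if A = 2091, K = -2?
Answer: -13821320116/697 ≈ -1.9830e+7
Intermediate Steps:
m = -80 (m = -3 + (-2 - 3*25) = -3 + (-2 - 75) = -3 - 77 = -80)
(-18*(-30 - 20))/A + 3947/(1/(m - 4944)) = -18*(-30 - 20)/2091 + 3947/(1/(-80 - 4944)) = -18*(-50)*(1/2091) + 3947/(1/(-5024)) = 900*(1/2091) + 3947/(-1/5024) = 300/697 + 3947*(-5024) = 300/697 - 19829728 = -13821320116/697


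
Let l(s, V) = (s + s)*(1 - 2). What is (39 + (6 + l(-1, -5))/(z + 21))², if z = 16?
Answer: 2105401/1369 ≈ 1537.9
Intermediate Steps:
l(s, V) = -2*s (l(s, V) = (2*s)*(-1) = -2*s)
(39 + (6 + l(-1, -5))/(z + 21))² = (39 + (6 - 2*(-1))/(16 + 21))² = (39 + (6 + 2)/37)² = (39 + 8*(1/37))² = (39 + 8/37)² = (1451/37)² = 2105401/1369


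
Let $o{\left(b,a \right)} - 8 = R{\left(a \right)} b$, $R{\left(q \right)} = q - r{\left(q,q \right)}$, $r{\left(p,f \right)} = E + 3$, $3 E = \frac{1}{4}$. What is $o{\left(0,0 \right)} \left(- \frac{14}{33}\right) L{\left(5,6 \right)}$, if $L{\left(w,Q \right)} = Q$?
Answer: $- \frac{224}{11} \approx -20.364$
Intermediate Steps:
$E = \frac{1}{12}$ ($E = \frac{1}{3 \cdot 4} = \frac{1}{3} \cdot \frac{1}{4} = \frac{1}{12} \approx 0.083333$)
$r{\left(p,f \right)} = \frac{37}{12}$ ($r{\left(p,f \right)} = \frac{1}{12} + 3 = \frac{37}{12}$)
$R{\left(q \right)} = - \frac{37}{12} + q$ ($R{\left(q \right)} = q - \frac{37}{12} = - \frac{37}{12} + q$)
$o{\left(b,a \right)} = 8 + b \left(- \frac{37}{12} + a\right)$ ($o{\left(b,a \right)} = 8 + \left(- \frac{37}{12} + a\right) b = 8 + b \left(- \frac{37}{12} + a\right)$)
$o{\left(0,0 \right)} \left(- \frac{14}{33}\right) L{\left(5,6 \right)} = \left(8 + \frac{1}{12} \cdot 0 \left(-37 + 12 \cdot 0\right)\right) \left(- \frac{14}{33}\right) 6 = \left(8 + \frac{1}{12} \cdot 0 \left(-37 + 0\right)\right) \left(\left(-14\right) \frac{1}{33}\right) 6 = \left(8 + \frac{1}{12} \cdot 0 \left(-37\right)\right) \left(- \frac{14}{33}\right) 6 = \left(8 + 0\right) \left(- \frac{14}{33}\right) 6 = 8 \left(- \frac{14}{33}\right) 6 = \left(- \frac{112}{33}\right) 6 = - \frac{224}{11}$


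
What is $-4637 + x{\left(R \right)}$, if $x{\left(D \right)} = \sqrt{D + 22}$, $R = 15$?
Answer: $-4637 + \sqrt{37} \approx -4630.9$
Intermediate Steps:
$x{\left(D \right)} = \sqrt{22 + D}$
$-4637 + x{\left(R \right)} = -4637 + \sqrt{22 + 15} = -4637 + \sqrt{37}$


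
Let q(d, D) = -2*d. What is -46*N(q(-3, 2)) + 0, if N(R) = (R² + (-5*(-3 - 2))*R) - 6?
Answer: -8280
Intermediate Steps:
N(R) = -6 + R² + 25*R (N(R) = (R² + (-5*(-5))*R) - 6 = (R² + 25*R) - 6 = -6 + R² + 25*R)
-46*N(q(-3, 2)) + 0 = -46*(-6 + (-2*(-3))² + 25*(-2*(-3))) + 0 = -46*(-6 + 6² + 25*6) + 0 = -46*(-6 + 36 + 150) + 0 = -46*180 + 0 = -8280 + 0 = -8280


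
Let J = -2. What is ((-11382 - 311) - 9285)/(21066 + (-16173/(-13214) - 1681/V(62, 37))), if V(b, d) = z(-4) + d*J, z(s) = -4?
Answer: -5405464194/5434007975 ≈ -0.99475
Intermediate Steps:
V(b, d) = -4 - 2*d (V(b, d) = -4 + d*(-2) = -4 - 2*d)
((-11382 - 311) - 9285)/(21066 + (-16173/(-13214) - 1681/V(62, 37))) = ((-11382 - 311) - 9285)/(21066 + (-16173/(-13214) - 1681/(-4 - 2*37))) = (-11693 - 9285)/(21066 + (-16173*(-1/13214) - 1681/(-4 - 74))) = -20978/(21066 + (16173/13214 - 1681/(-78))) = -20978/(21066 + (16173/13214 - 1681*(-1/78))) = -20978/(21066 + (16173/13214 + 1681/78)) = -20978/(21066 + 5868557/257673) = -20978/5434007975/257673 = -20978*257673/5434007975 = -5405464194/5434007975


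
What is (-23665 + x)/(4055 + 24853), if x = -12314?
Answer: -11993/9636 ≈ -1.2446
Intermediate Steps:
(-23665 + x)/(4055 + 24853) = (-23665 - 12314)/(4055 + 24853) = -35979/28908 = -35979*1/28908 = -11993/9636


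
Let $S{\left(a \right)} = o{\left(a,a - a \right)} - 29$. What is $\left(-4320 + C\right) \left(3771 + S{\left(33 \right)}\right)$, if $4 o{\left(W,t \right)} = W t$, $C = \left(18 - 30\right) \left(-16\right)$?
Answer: $-15446976$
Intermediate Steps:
$C = 192$ ($C = \left(-12\right) \left(-16\right) = 192$)
$o{\left(W,t \right)} = \frac{W t}{4}$
$S{\left(a \right)} = -29$ ($S{\left(a \right)} = \frac{a \left(a - a\right)}{4} - 29 = \frac{1}{4} a 0 - 29 = 0 - 29 = -29$)
$\left(-4320 + C\right) \left(3771 + S{\left(33 \right)}\right) = \left(-4320 + 192\right) \left(3771 - 29\right) = \left(-4128\right) 3742 = -15446976$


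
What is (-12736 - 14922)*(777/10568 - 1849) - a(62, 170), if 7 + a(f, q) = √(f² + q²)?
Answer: 270211160183/5284 - 2*√8186 ≈ 5.1137e+7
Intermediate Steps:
a(f, q) = -7 + √(f² + q²)
(-12736 - 14922)*(777/10568 - 1849) - a(62, 170) = (-12736 - 14922)*(777/10568 - 1849) - (-7 + √(62² + 170²)) = -27658*(777*(1/10568) - 1849) - (-7 + √(3844 + 28900)) = -27658*(777/10568 - 1849) - (-7 + √32744) = -27658*(-19539455/10568) - (-7 + 2*√8186) = 270211123195/5284 + (7 - 2*√8186) = 270211160183/5284 - 2*√8186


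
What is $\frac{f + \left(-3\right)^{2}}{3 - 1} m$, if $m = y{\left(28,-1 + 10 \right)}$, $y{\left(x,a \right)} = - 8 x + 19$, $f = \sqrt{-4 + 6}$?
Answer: $- \frac{1845}{2} - \frac{205 \sqrt{2}}{2} \approx -1067.5$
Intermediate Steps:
$f = \sqrt{2} \approx 1.4142$
$y{\left(x,a \right)} = 19 - 8 x$
$m = -205$ ($m = 19 - 224 = -205$)
$\frac{f + \left(-3\right)^{2}}{3 - 1} m = \frac{\sqrt{2} + \left(-3\right)^{2}}{3 - 1} \left(-205\right) = \frac{\sqrt{2} + 9}{2} \left(-205\right) = \left(9 + \sqrt{2}\right) \frac{1}{2} \left(-205\right) = \left(\frac{9}{2} + \frac{\sqrt{2}}{2}\right) \left(-205\right) = - \frac{1845}{2} - \frac{205 \sqrt{2}}{2}$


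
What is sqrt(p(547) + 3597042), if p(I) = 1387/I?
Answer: sqrt(1076268098467)/547 ≈ 1896.6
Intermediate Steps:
sqrt(p(547) + 3597042) = sqrt(1387/547 + 3597042) = sqrt(1967583361/547) = sqrt(1076268098467)/547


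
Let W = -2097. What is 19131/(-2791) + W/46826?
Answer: -901680933/130691366 ≈ -6.8993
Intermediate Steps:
19131/(-2791) + W/46826 = 19131/(-2791) - 2097/46826 = 19131*(-1/2791) - 2097*1/46826 = -19131/2791 - 2097/46826 = -901680933/130691366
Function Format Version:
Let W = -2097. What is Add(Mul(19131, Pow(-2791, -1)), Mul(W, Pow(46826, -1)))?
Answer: Rational(-901680933, 130691366) ≈ -6.8993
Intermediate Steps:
Add(Mul(19131, Pow(-2791, -1)), Mul(W, Pow(46826, -1))) = Add(Mul(19131, Pow(-2791, -1)), Mul(-2097, Pow(46826, -1))) = Add(Mul(19131, Rational(-1, 2791)), Mul(-2097, Rational(1, 46826))) = Add(Rational(-19131, 2791), Rational(-2097, 46826)) = Rational(-901680933, 130691366)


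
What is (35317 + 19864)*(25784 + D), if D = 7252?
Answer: 1822959516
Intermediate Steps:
(35317 + 19864)*(25784 + D) = (35317 + 19864)*(25784 + 7252) = 55181*33036 = 1822959516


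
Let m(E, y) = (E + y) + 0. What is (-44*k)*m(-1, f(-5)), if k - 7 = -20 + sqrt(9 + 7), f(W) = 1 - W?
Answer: 1980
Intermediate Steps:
m(E, y) = E + y
k = -9 (k = 7 + (-20 + sqrt(9 + 7)) = 7 + (-20 + sqrt(16)) = 7 + (-20 + 4) = 7 - 16 = -9)
(-44*k)*m(-1, f(-5)) = (-44*(-9))*(-1 + (1 - 1*(-5))) = 396*(-1 + (1 + 5)) = 396*(-1 + 6) = 396*5 = 1980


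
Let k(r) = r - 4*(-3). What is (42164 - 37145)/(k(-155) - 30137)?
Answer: -5019/30280 ≈ -0.16575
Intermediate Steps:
k(r) = 12 + r (k(r) = r + 12 = 12 + r)
(42164 - 37145)/(k(-155) - 30137) = (42164 - 37145)/((12 - 155) - 30137) = 5019/(-143 - 30137) = 5019/(-30280) = 5019*(-1/30280) = -5019/30280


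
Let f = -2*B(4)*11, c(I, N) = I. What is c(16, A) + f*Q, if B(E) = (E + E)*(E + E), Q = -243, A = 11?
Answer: 342160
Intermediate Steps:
B(E) = 4*E² (B(E) = (2*E)*(2*E) = 4*E²)
f = -1408 (f = -8*4²*11 = -8*16*11 = -2*64*11 = -128*11 = -1408)
c(16, A) + f*Q = 16 - 1408*(-243) = 16 + 342144 = 342160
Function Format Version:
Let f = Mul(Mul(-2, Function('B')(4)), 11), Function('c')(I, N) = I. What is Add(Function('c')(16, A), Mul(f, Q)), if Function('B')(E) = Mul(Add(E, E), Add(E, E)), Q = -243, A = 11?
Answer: 342160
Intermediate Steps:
Function('B')(E) = Mul(4, Pow(E, 2)) (Function('B')(E) = Mul(Mul(2, E), Mul(2, E)) = Mul(4, Pow(E, 2)))
f = -1408 (f = Mul(Mul(-2, Mul(4, Pow(4, 2))), 11) = Mul(Mul(-2, Mul(4, 16)), 11) = Mul(Mul(-2, 64), 11) = Mul(-128, 11) = -1408)
Add(Function('c')(16, A), Mul(f, Q)) = Add(16, Mul(-1408, -243)) = Add(16, 342144) = 342160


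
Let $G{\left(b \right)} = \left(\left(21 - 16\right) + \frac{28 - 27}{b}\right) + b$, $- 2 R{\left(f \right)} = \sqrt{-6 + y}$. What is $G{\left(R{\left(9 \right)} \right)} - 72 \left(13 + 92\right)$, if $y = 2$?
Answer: $-7555$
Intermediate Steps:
$R{\left(f \right)} = - i$ ($R{\left(f \right)} = - \frac{\sqrt{-6 + 2}}{2} = - \frac{\sqrt{-4}}{2} = - \frac{2 i}{2} = - i$)
$G{\left(b \right)} = 5 + b + \frac{1}{b}$ ($G{\left(b \right)} = \left(\left(21 - 16\right) + 1 \frac{1}{b}\right) + b = \left(5 + \frac{1}{b}\right) + b = 5 + b + \frac{1}{b}$)
$G{\left(R{\left(9 \right)} \right)} - 72 \left(13 + 92\right) = \left(5 - i + \frac{1}{\left(-1\right) i}\right) - 72 \left(13 + 92\right) = \left(5 - i + i\right) - 72 \cdot 105 = 5 - 7560 = -7555$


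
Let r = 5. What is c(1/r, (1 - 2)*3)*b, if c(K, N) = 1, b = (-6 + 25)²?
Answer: 361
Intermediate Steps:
b = 361 (b = 19² = 361)
c(1/r, (1 - 2)*3)*b = 1*361 = 361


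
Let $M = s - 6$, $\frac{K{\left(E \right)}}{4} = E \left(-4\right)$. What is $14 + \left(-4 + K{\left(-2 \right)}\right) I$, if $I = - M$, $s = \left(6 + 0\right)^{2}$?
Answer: $-826$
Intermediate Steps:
$K{\left(E \right)} = - 16 E$ ($K{\left(E \right)} = 4 E \left(-4\right) = 4 \left(- 4 E\right) = - 16 E$)
$s = 36$ ($s = 6^{2} = 36$)
$M = 30$ ($M = 36 - 6 = 30$)
$I = -30$ ($I = \left(-1\right) 30 = -30$)
$14 + \left(-4 + K{\left(-2 \right)}\right) I = 14 + \left(-4 - -32\right) \left(-30\right) = 14 + \left(-4 + 32\right) \left(-30\right) = 14 + 28 \left(-30\right) = 14 - 840 = -826$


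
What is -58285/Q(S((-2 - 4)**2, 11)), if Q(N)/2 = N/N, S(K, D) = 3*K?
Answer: -58285/2 ≈ -29143.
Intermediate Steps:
Q(N) = 2 (Q(N) = 2*(N/N) = 2*1 = 2)
-58285/Q(S((-2 - 4)**2, 11)) = -58285/2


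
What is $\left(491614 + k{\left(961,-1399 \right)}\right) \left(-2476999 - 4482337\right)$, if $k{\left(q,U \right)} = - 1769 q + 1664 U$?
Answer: $24610515636216$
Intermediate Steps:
$\left(491614 + k{\left(961,-1399 \right)}\right) \left(-2476999 - 4482337\right) = \left(491614 + \left(\left(-1769\right) 961 + 1664 \left(-1399\right)\right)\right) \left(-2476999 - 4482337\right) = \left(491614 - 4027945\right) \left(-6959336\right) = \left(-3536331\right) \left(-6959336\right) = 24610515636216$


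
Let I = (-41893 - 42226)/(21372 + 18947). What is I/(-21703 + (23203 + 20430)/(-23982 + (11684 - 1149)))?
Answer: 1131148193/11768465915806 ≈ 9.6117e-5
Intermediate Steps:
I = -84119/40319 ≈ -2.0863
I/(-21703 + (23203 + 20430)/(-23982 + (11684 - 1149))) = -84119/(40319*(-21703 + (23203 + 20430)/(-23982 + (11684 - 1149)))) = -84119/(40319*(-21703 + 43633/(-23982 + 10535))) = -84119/(40319*(-21703 + 43633/(-13447))) = -84119/(40319*(-21703 + 43633*(-1/13447))) = -84119/(40319*(-21703 - 43633/13447)) = -84119/(40319*(-291883874/13447)) = -84119/40319*(-13447/291883874) = 1131148193/11768465915806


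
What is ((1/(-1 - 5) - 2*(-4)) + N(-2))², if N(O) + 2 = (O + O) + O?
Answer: 1/36 ≈ 0.027778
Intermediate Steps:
N(O) = -2 + 3*O (N(O) = -2 + ((O + O) + O) = -2 + (2*O + O) = -2 + 3*O)
((1/(-1 - 5) - 2*(-4)) + N(-2))² = ((1/(-1 - 5) - 2*(-4)) + (-2 + 3*(-2)))² = ((1/(-6) + 8) + (-2 - 6))² = ((-⅙ + 8) - 8)² = (47/6 - 8)² = (-⅙)² = 1/36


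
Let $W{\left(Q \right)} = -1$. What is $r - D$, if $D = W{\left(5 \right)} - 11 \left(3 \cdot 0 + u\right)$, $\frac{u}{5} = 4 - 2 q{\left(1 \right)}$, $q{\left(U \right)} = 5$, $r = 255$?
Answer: $-74$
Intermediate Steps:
$u = -30$ ($u = 5 \left(4 - 10\right) = 5 \left(-6\right) = -30$)
$D = 329$ ($D = -1 - 11 \left(3 \cdot 0 - 30\right) = -1 - 11 \left(0 - 30\right) = -1 - -330 = -1 + 330 = 329$)
$r - D = 255 - 329 = -74$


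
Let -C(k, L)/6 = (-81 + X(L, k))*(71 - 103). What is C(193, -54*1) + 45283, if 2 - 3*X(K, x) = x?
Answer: 17507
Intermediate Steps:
X(K, x) = ⅔ - x/3
C(k, L) = -15424 - 64*k (C(k, L) = -6*(-81 + (⅔ - k/3))*(71 - 103) = -6*(-241/3 - k/3)*(-32) = -6*(7712/3 + 32*k/3) = -15424 - 64*k)
C(193, -54*1) + 45283 = (-15424 - 64*193) + 45283 = (-15424 - 12352) + 45283 = -27776 + 45283 = 17507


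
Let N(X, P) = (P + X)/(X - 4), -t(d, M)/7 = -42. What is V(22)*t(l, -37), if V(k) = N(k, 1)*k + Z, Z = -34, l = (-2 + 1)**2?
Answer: -5194/3 ≈ -1731.3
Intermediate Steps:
l = 1 (l = (-1)**2 = 1)
t(d, M) = 294 (t(d, M) = -7*(-42) = 294)
N(X, P) = (P + X)/(-4 + X)
V(k) = -34 + k*(1 + k)/(-4 + k) (V(k) = ((1 + k)/(-4 + k))*k - 34 = k*(1 + k)/(-4 + k) - 34 = -34 + k*(1 + k)/(-4 + k))
V(22)*t(l, -37) = ((136 + 22**2 - 33*22)/(-4 + 22))*294 = ((136 + 484 - 726)/18)*294 = ((1/18)*(-106))*294 = -53/9*294 = -5194/3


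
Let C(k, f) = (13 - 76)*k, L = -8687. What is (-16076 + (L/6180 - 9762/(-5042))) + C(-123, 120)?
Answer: -129724563407/15579780 ≈ -8326.5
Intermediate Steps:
C(k, f) = -63*k
(-16076 + (L/6180 - 9762/(-5042))) + C(-123, 120) = (-16076 + (-8687/6180 - 9762/(-5042))) - 63*(-123) = (-16076 + (-8687*1/6180 - 9762*(-1/5042))) + 7749 = (-16076 + (-8687/6180 + 4881/2521)) + 7749 = (-16076 + 8264653/15579780) + 7749 = -250452278627/15579780 + 7749 = -129724563407/15579780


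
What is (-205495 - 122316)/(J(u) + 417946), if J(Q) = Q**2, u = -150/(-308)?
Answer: -7774365676/9912012961 ≈ -0.78434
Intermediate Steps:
u = 75/154 (u = -150*(-1/308) = 75/154 ≈ 0.48701)
(-205495 - 122316)/(J(u) + 417946) = (-205495 - 122316)/((75/154)**2 + 417946) = -327811/(5625/23716 + 417946) = -327811/9912012961/23716 = -327811*23716/9912012961 = -7774365676/9912012961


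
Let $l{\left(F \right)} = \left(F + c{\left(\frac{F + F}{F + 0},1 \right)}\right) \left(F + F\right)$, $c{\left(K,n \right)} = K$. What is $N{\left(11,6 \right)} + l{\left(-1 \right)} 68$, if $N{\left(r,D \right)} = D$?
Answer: $-130$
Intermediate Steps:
$l{\left(F \right)} = 2 F \left(2 + F\right)$ ($l{\left(F \right)} = \left(F + \frac{F + F}{F + 0}\right) \left(F + F\right) = \left(F + \frac{2 F}{F}\right) 2 F = \left(F + 2\right) 2 F = \left(2 + F\right) 2 F = 2 F \left(2 + F\right)$)
$N{\left(11,6 \right)} + l{\left(-1 \right)} 68 = 6 + 2 \left(-1\right) \left(2 - 1\right) 68 = 6 + 2 \left(-1\right) 1 \cdot 68 = 6 - 136 = -130$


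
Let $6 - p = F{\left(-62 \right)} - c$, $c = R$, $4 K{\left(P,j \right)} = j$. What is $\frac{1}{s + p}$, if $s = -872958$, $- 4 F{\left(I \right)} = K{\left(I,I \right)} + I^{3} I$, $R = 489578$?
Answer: $\frac{8}{26485649} \approx 3.0205 \cdot 10^{-7}$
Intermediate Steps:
$K{\left(P,j \right)} = \frac{j}{4}$
$F{\left(I \right)} = - \frac{I^{4}}{4} - \frac{I}{16}$ ($F{\left(I \right)} = - \frac{\frac{I}{4} + I^{3} I}{4} = - \frac{\frac{I}{4} + I^{4}}{4} = - \frac{I^{4} + \frac{I}{4}}{4} = - \frac{I^{4}}{4} - \frac{I}{16}$)
$c = 489578$
$p = \frac{33469313}{8}$ ($p = 6 - \left(\left(- \frac{\left(-62\right)^{4}}{4} - - \frac{31}{8}\right) - 489578\right) = 6 - \left(\left(\left(- \frac{1}{4}\right) 14776336 + \frac{31}{8}\right) - 489578\right) = 6 - \left(\left(-3694084 + \frac{31}{8}\right) - 489578\right) = 6 - \left(- \frac{29552641}{8} - 489578\right) = 6 - - \frac{33469265}{8} = 6 + \frac{33469265}{8} = \frac{33469313}{8} \approx 4.1837 \cdot 10^{6}$)
$\frac{1}{s + p} = \frac{1}{-872958 + \frac{33469313}{8}} = \frac{1}{\frac{26485649}{8}} = \frac{8}{26485649}$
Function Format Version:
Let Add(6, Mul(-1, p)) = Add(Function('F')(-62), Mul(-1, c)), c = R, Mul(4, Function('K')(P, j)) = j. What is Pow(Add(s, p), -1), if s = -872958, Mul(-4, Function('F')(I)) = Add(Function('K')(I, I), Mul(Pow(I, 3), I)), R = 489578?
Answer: Rational(8, 26485649) ≈ 3.0205e-7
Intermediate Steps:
Function('K')(P, j) = Mul(Rational(1, 4), j)
Function('F')(I) = Add(Mul(Rational(-1, 4), Pow(I, 4)), Mul(Rational(-1, 16), I)) (Function('F')(I) = Mul(Rational(-1, 4), Add(Mul(Rational(1, 4), I), Mul(Pow(I, 3), I))) = Mul(Rational(-1, 4), Add(Mul(Rational(1, 4), I), Pow(I, 4))) = Mul(Rational(-1, 4), Add(Pow(I, 4), Mul(Rational(1, 4), I))) = Add(Mul(Rational(-1, 4), Pow(I, 4)), Mul(Rational(-1, 16), I)))
c = 489578
p = Rational(33469313, 8) (p = Add(6, Mul(-1, Add(Add(Mul(Rational(-1, 4), Pow(-62, 4)), Mul(Rational(-1, 16), -62)), Mul(-1, 489578)))) = Add(6, Mul(-1, Add(Add(Mul(Rational(-1, 4), 14776336), Rational(31, 8)), -489578))) = Add(6, Mul(-1, Add(Add(-3694084, Rational(31, 8)), -489578))) = Add(6, Mul(-1, Add(Rational(-29552641, 8), -489578))) = Add(6, Mul(-1, Rational(-33469265, 8))) = Add(6, Rational(33469265, 8)) = Rational(33469313, 8) ≈ 4.1837e+6)
Pow(Add(s, p), -1) = Pow(Add(-872958, Rational(33469313, 8)), -1) = Pow(Rational(26485649, 8), -1) = Rational(8, 26485649)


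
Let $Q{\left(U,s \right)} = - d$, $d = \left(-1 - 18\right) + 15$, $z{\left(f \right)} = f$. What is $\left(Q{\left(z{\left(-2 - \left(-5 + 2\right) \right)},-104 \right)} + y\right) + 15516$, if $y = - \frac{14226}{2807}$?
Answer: $\frac{43550414}{2807} \approx 15515.0$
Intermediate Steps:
$y = - \frac{14226}{2807}$ ($y = \left(-14226\right) \frac{1}{2807} = - \frac{14226}{2807} \approx -5.068$)
$d = -4$ ($d = -19 + 15 = -4$)
$Q{\left(U,s \right)} = 4$ ($Q{\left(U,s \right)} = \left(-1\right) \left(-4\right) = 4$)
$\left(Q{\left(z{\left(-2 - \left(-5 + 2\right) \right)},-104 \right)} + y\right) + 15516 = \left(4 - \frac{14226}{2807}\right) + 15516 = - \frac{2998}{2807} + 15516 = \frac{43550414}{2807}$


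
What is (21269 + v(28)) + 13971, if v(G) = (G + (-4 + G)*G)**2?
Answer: 525240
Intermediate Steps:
v(G) = (G + G*(-4 + G))**2
(21269 + v(28)) + 13971 = (21269 + 28**2*(-3 + 28)**2) + 13971 = (21269 + 784*25**2) + 13971 = (21269 + 784*625) + 13971 = (21269 + 490000) + 13971 = 511269 + 13971 = 525240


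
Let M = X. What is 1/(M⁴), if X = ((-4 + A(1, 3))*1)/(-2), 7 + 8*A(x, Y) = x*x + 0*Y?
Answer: 4096/130321 ≈ 0.031430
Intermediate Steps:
A(x, Y) = -7/8 + x²/8 (A(x, Y) = -7/8 + (x*x + 0*Y)/8 = -7/8 + (x² + 0)/8 = -7/8 + x²/8)
X = 19/8 (X = ((-4 + (-7/8 + (⅛)*1²))*1)/(-2) = ((-4 + (-7/8 + (⅛)*1))*1)*(-½) = ((-4 + (-7/8 + ⅛))*1)*(-½) = ((-4 - ¾)*1)*(-½) = -19/4*1*(-½) = -19/4*(-½) = 19/8 ≈ 2.3750)
M = 19/8 ≈ 2.3750
1/(M⁴) = 1/((19/8)⁴) = 1/(130321/4096) = 4096/130321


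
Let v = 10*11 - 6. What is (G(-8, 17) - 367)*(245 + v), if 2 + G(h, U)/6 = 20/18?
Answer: -389833/3 ≈ -1.2994e+5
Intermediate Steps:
G(h, U) = -16/3 (G(h, U) = -12 + 6*(20/18) = -12 + 6*(20*(1/18)) = -12 + 6*(10/9) = -12 + 20/3 = -16/3)
v = 104 (v = 110 - 6 = 104)
(G(-8, 17) - 367)*(245 + v) = (-16/3 - 367)*(245 + 104) = -1117/3*349 = -389833/3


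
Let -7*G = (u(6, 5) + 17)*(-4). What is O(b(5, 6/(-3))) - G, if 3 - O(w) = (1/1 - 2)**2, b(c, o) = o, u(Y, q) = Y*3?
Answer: -18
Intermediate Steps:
u(Y, q) = 3*Y
O(w) = 2 (O(w) = 3 - (1/1 - 2)**2 = 3 - (1 - 2)**2 = 3 - 1*(-1)**2 = 3 - 1*1 = 3 - 1 = 2)
G = 20 (G = -(3*6 + 17)*(-4)/7 = -(18 + 17)*(-4)/7 = -5*(-4) = -1/7*(-140) = 20)
O(b(5, 6/(-3))) - G = 2 - 1*20 = 2 - 20 = -18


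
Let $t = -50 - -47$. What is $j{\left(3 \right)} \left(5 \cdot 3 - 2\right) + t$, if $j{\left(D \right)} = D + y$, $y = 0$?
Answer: $36$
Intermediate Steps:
$j{\left(D \right)} = D$ ($j{\left(D \right)} = D + 0 = D$)
$t = -3$ ($t = -50 + 47 = -3$)
$j{\left(3 \right)} \left(5 \cdot 3 - 2\right) + t = 3 \left(5 \cdot 3 - 2\right) - 3 = 3 \left(15 - 2\right) - 3 = 3 \cdot 13 - 3 = 39 - 3 = 36$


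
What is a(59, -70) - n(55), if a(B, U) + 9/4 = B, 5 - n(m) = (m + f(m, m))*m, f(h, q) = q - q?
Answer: 12307/4 ≈ 3076.8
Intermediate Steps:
f(h, q) = 0
n(m) = 5 - m² (n(m) = 5 - (m + 0)*m = 5 - m*m = 5 - m²)
a(B, U) = -9/4 + B
a(59, -70) - n(55) = (-9/4 + 59) - (5 - 1*55²) = 227/4 - (5 - 1*3025) = 227/4 - (5 - 3025) = 227/4 - 1*(-3020) = 227/4 + 3020 = 12307/4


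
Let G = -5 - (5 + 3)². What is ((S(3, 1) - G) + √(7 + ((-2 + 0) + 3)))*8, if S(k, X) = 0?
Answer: 552 + 16*√2 ≈ 574.63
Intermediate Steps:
G = -69 (G = -5 - 1*8² = -5 - 1*64 = -5 - 64 = -69)
((S(3, 1) - G) + √(7 + ((-2 + 0) + 3)))*8 = ((0 - 1*(-69)) + √(7 + ((-2 + 0) + 3)))*8 = ((0 + 69) + √(7 + (-2 + 3)))*8 = (69 + √(7 + 1))*8 = (69 + √8)*8 = (69 + 2*√2)*8 = 552 + 16*√2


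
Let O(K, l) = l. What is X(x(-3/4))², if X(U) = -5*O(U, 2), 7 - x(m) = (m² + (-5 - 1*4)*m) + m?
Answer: 100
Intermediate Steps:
x(m) = 7 - m² + 8*m (x(m) = 7 - ((m² + (-5 - 1*4)*m) + m) = 7 - ((m² + (-5 - 4)*m) + m) = 7 - ((m² - 9*m) + m) = 7 - (m² - 8*m) = 7 + (-m² + 8*m) = 7 - m² + 8*m)
X(U) = -10 (X(U) = -5*2 = -10)
X(x(-3/4))² = (-10)² = 100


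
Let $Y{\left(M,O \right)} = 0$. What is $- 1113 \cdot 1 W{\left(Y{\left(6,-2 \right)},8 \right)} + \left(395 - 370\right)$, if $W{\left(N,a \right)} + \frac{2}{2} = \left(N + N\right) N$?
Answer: $1138$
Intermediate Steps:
$W{\left(N,a \right)} = -1 + 2 N^{2}$ ($W{\left(N,a \right)} = -1 + \left(N + N\right) N = -1 + 2 N N = -1 + 2 N^{2}$)
$- 1113 \cdot 1 W{\left(Y{\left(6,-2 \right)},8 \right)} + \left(395 - 370\right) = - 1113 \cdot 1 \left(-1 + 2 \cdot 0^{2}\right) + \left(395 - 370\right) = - 1113 \cdot 1 \left(-1 + 2 \cdot 0\right) + 25 = - 1113 \cdot 1 \left(-1 + 0\right) + 25 = - 1113 \cdot 1 \left(-1\right) + 25 = \left(-1113\right) \left(-1\right) + 25 = 1113 + 25 = 1138$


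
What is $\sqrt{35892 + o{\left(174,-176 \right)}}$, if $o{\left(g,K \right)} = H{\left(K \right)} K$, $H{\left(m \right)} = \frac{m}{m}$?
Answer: $2 \sqrt{8929} \approx 188.99$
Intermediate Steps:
$H{\left(m \right)} = 1$
$o{\left(g,K \right)} = K$ ($o{\left(g,K \right)} = 1 K = K$)
$\sqrt{35892 + o{\left(174,-176 \right)}} = \sqrt{35892 - 176} = \sqrt{35716} = 2 \sqrt{8929}$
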